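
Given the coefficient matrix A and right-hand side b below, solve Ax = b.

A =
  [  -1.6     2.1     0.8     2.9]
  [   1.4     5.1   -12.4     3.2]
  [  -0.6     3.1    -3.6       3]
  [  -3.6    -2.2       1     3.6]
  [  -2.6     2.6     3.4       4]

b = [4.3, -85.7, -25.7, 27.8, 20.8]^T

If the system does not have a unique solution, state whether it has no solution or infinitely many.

Row-reduce the augmented matrix:
R1 ← R1 / (-8/5).
R2 ← R2 − 7/5·R1.
R3 ← R3 + 3/5·R1.
R4 ← R4 + 18/5·R1.
R5 ← R5 + 13/5·R1.
R2 ← R2 / (111/16).
R1 ← R1 + 21/16·R2.
R3 ← R3 − 37/16·R2.
R4 ← R4 + 277/40·R2.
R5 ← R5 + 13/16·R2.
Swap R3 and R4.
R3 ← R3 / (-11543/925).
R1 ← R1 + 502/185·R3.
R2 ← R2 + 312/185·R3.
R5 ← R5 − 27/37·R3.
Swap R4 and R5.
R4 ← R4 / (2847/23086).
R1 ← R1 + 30851/23086·R4.
R2 ← R2 − 5175/11543·R4.
R3 ← R3 + 2592/11543·R4.
R5 reduces to 0 = 0, so the extra equation is consistent.
Reading off the reduced rows gives x_1 = 1, x_2 = -5, x_3 = 6, x_4 = 4.

x_1 = 1, x_2 = -5, x_3 = 6, x_4 = 4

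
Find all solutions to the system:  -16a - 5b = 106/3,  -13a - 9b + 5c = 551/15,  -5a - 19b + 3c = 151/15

Row-reduce the augmented matrix:
R1 ← R1 / (-16).
R2 ← R2 + 13·R1.
R3 ← R3 + 5·R1.
R2 ← R2 / (-79/16).
R1 ← R1 − 5/16·R2.
R3 ← R3 + 279/16·R2.
R3 ← R3 / (-1158/79).
R1 ← R1 − 25/79·R3.
R2 ← R2 + 80/79·R3.
Reading off the reduced rows gives a = -7/3, b = 2/5, c = 2.

a = -7/3, b = 2/5, c = 2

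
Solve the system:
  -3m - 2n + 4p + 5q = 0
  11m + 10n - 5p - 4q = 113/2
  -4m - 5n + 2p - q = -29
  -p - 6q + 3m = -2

no solution

Row-reduce:
R1 ← R1 / (-3).
R2 ← R2 − 11·R1.
R3 ← R3 + 4·R1.
R4 ← R4 − 3·R1.
R2 ← R2 / (8/3).
R1 ← R1 − 2/3·R2.
R3 ← R3 + 7/3·R2.
R4 ← R4 + 2·R2.
R3 ← R3 / (41/8).
R1 ← R1 + 15/4·R3.
R2 ← R2 − 29/8·R3.
R4 ← R4 − 41/4·R3.
Row 4 reduces to 0 = -1/2, a contradiction. The system is inconsistent.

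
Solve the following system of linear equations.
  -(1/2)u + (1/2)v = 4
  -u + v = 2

Row-reduce:
R1 ← R1 / (-1/2).
R2 ← R2 + 1·R1.
Row 2 reduces to 0 = -6, a contradiction. The system is inconsistent.

no solution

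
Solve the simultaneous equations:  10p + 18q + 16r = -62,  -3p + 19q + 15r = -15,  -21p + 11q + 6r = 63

infinitely many solutions

Row-reduce:
R1 ← R1 / (10).
R2 ← R2 + 3·R1.
R3 ← R3 + 21·R1.
R2 ← R2 / (122/5).
R1 ← R1 − 9/5·R2.
R3 ← R3 − 244/5·R2.
Rank is 2 with 3 unknowns, leaving r free.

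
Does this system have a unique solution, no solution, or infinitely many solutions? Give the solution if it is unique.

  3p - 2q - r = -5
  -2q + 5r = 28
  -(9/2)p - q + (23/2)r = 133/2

no solution

Row-reduce:
R1 ← R1 / (3).
R3 ← R3 + 9/2·R1.
R2 ← R2 / (-2).
R1 ← R1 + 2/3·R2.
R3 ← R3 + 4·R2.
Row 3 reduces to 0 = 3, a contradiction. The system is inconsistent.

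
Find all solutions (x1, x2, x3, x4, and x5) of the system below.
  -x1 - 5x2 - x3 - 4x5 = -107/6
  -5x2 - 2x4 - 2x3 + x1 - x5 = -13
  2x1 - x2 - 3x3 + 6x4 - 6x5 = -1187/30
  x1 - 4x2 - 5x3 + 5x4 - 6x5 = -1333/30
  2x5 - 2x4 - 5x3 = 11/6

Row-reduce the augmented matrix:
R1 ← R1 / (-1).
R2 ← R2 − 1·R1.
R3 ← R3 − 2·R1.
R4 ← R4 − 1·R1.
R2 ← R2 / (-10).
R1 ← R1 − 5·R2.
R3 ← R3 + 11·R2.
R4 ← R4 + 9·R2.
R3 ← R3 / (-17/10).
R1 ← R1 + 1/2·R3.
R2 ← R2 − 3/10·R3.
R4 ← R4 + 33/10·R3.
R5 ← R5 + 5·R3.
R4 ← R4 / (-155/17).
R1 ← R1 + 58/17·R4.
R2 ← R2 − 28/17·R4.
R3 ← R3 + 82/17·R4.
R5 ← R5 + 444/17·R4.
R5 ← R5 / (-699/155).
R1 ← R1 + 18/155·R5.
R2 ← R2 − 153/155·R5.
R3 ← R3 + 127/155·R5.
R4 ← R4 + 187/155·R5.
Reading off the reduced rows gives x1 = -7/3, x2 = 12/5, x3 = 3/2, x4 = -3, x5 = 5/3.

x1 = -7/3, x2 = 12/5, x3 = 3/2, x4 = -3, x5 = 5/3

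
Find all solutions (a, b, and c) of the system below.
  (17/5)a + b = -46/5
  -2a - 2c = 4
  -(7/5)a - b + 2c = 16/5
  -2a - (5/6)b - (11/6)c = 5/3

Row-reduce:
R1 ← R1 / (17/5).
R2 ← R2 + 2·R1.
R3 ← R3 + 7/5·R1.
R4 ← R4 + 2·R1.
R2 ← R2 / (10/17).
R1 ← R1 − 5/17·R2.
R3 ← R3 + 10/17·R2.
R4 ← R4 + 25/102·R2.
Swap R3 and R4.
R3 ← R3 / (-8/3).
R1 ← R1 − 1·R3.
R2 ← R2 + 17/5·R3.
Row 4 reduces to 0 = -2, a contradiction. The system is inconsistent.

no solution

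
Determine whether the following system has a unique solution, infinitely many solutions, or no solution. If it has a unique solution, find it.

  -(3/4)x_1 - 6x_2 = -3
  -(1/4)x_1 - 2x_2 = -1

Row-reduce:
R1 ← R1 / (-3/4).
R2 ← R2 + 1/4·R1.
Rank is 1 with 2 unknowns, leaving x_2 free.

infinitely many solutions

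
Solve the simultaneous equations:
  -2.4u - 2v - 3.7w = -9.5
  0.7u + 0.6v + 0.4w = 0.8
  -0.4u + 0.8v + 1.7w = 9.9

u = -4, v = 4, w = 3

Row-reduce the augmented matrix:
R1 ← R1 / (-12/5).
R2 ← R2 − 7/10·R1.
R3 ← R3 + 2/5·R1.
R2 ← R2 / (1/60).
R1 ← R1 − 5/6·R2.
R3 ← R3 − 17/15·R2.
R3 ← R3 / (97/2).
R1 ← R1 − 71/2·R3.
R2 ← R2 + 163/4·R3.
Reading off the reduced rows gives u = -4, v = 4, w = 3.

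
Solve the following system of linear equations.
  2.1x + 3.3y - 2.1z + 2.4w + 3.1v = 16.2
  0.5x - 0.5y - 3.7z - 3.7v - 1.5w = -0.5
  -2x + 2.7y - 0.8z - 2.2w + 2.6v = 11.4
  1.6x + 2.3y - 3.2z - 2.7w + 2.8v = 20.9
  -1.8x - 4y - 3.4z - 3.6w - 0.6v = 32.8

x = -2, y = -4, z = -6, w = 1, v = 6

Row-reduce the augmented matrix:
R1 ← R1 / (21/10).
R2 ← R2 − 1/2·R1.
R3 ← R3 + 2·R1.
R4 ← R4 − 8/5·R1.
R5 ← R5 + 9/5·R1.
R2 ← R2 / (-9/7).
R1 ← R1 − 11/7·R2.
R3 ← R3 − 409/70·R2.
R4 ← R4 + 3/14·R2.
R5 ← R5 + 41/35·R2.
R3 ← R3 / (-3902/225).
R1 ← R1 + 221/45·R3.
R2 ← R2 − 112/45·R3.
R4 ← R4 + 16/15·R3.
R5 ← R5 + 514/225·R3.
R4 ← R4 / (-140847/39020).
R1 ← R1 − 19551/15608·R4.
R2 ← R2 − 1063/3902·R4.
R3 ← R3 − 8395/15608·R4.
R5 ← R5 − 12277/7804·R4.
R5 ← R5 / (6289681/704235).
R1 ← R1 − 1931/2118·R5.
R2 ← R2 − 70936/46949·R5.
R3 ← R3 − 324589/281694·R5.
R4 ← R4 + 27012/46949·R5.
Reading off the reduced rows gives x = -2, y = -4, z = -6, w = 1, v = 6.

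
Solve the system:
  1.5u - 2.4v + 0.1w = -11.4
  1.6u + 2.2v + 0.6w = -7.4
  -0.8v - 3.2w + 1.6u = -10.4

Row-reduce the augmented matrix:
R1 ← R1 / (3/2).
R2 ← R2 − 8/5·R1.
R3 ← R3 − 8/5·R1.
R2 ← R2 / (119/25).
R1 ← R1 + 8/5·R2.
R3 ← R3 − 44/25·R2.
R3 ← R3 / (-2076/595).
R1 ← R1 − 83/357·R3.
R2 ← R2 − 37/357·R3.
Reading off the reduced rows gives u = -6, v = 1, w = 0.

u = -6, v = 1, w = 0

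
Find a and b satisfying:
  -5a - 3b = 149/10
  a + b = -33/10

a = -5/2, b = -4/5

Row-reduce the augmented matrix:
R1 ← R1 / (-5).
R2 ← R2 − 1·R1.
R2 ← R2 / (2/5).
R1 ← R1 − 3/5·R2.
Reading off the reduced rows gives a = -5/2, b = -4/5.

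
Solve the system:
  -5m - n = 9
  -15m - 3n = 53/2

Row-reduce:
R1 ← R1 / (-5).
R2 ← R2 + 15·R1.
Row 2 reduces to 0 = -1/2, a contradiction. The system is inconsistent.

no solution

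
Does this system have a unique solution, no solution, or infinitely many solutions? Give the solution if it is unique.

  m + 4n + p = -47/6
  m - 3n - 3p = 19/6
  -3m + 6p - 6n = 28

Row-reduce the augmented matrix:
R2 ← R2 − 1·R1.
R3 ← R3 + 3·R1.
R2 ← R2 / (-7).
R1 ← R1 − 4·R2.
R3 ← R3 − 6·R2.
R3 ← R3 / (39/7).
R1 ← R1 + 9/7·R3.
R2 ← R2 − 4/7·R3.
Reading off the reduced rows gives m = 5/3, n = -3, p = 5/2.

m = 5/3, n = -3, p = 5/2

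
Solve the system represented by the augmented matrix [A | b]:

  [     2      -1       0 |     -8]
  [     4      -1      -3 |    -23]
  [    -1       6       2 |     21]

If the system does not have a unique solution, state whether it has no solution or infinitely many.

x_1 = -3, x_2 = 2, x_3 = 3

Row-reduce the augmented matrix:
R1 ← R1 / (2).
R2 ← R2 − 4·R1.
R3 ← R3 + 1·R1.
R1 ← R1 + 1/2·R2.
R3 ← R3 − 11/2·R2.
R3 ← R3 / (37/2).
R1 ← R1 + 3/2·R3.
R2 ← R2 + 3·R3.
Reading off the reduced rows gives x_1 = -3, x_2 = 2, x_3 = 3.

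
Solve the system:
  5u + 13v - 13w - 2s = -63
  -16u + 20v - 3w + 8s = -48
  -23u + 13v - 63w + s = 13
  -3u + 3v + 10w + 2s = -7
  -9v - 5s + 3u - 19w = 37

Row-reduce:
R1 ← R1 / (5).
R2 ← R2 + 16·R1.
R3 ← R3 + 23·R1.
R4 ← R4 + 3·R1.
R5 ← R5 − 3·R1.
R2 ← R2 / (308/5).
R1 ← R1 − 13/5·R2.
R3 ← R3 − 364/5·R2.
R4 ← R4 − 54/5·R2.
R5 ← R5 + 84/5·R2.
R3 ← R3 / (-771/11).
R1 ← R1 + 221/308·R3.
R2 ← R2 + 223/308·R3.
R4 ← R4 − 1543/154·R3.
R5 ← R5 + 257/11·R3.
R4 ← R4 / (-3321/3598).
R1 ← R1 + 2621/7196·R4.
R2 ← R2 − 937/7196·R4.
R3 ← R3 − 37/257·R4.
Row 5 reduces to 0 = 2/3, a contradiction. The system is inconsistent.

no solution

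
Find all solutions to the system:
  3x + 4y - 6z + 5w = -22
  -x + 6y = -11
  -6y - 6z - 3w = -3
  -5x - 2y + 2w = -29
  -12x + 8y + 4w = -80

x = 5, y = -1, z = 3, w = -3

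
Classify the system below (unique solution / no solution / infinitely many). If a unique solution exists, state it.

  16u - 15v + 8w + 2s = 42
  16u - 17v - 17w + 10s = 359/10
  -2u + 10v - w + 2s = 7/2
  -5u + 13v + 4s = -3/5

u = 3, v = 4/5, w = 1/2, s = 1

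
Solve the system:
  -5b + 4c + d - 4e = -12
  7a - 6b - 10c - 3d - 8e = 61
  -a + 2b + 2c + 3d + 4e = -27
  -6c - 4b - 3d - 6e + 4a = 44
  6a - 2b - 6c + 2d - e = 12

Row-reduce:
Swap R1 and R2.
R1 ← R1 / (7).
R3 ← R3 + 1·R1.
R4 ← R4 − 4·R1.
R5 ← R5 − 6·R1.
R2 ← R2 / (-5).
R1 ← R1 + 6/7·R2.
R3 ← R3 − 8/7·R2.
R4 ← R4 + 4/7·R2.
R5 ← R5 − 22/7·R2.
R3 ← R3 / (52/35).
R1 ← R1 + 74/35·R3.
R2 ← R2 + 4/5·R3.
R4 ← R4 + 26/35·R3.
R5 ← R5 − 178/35·R3.
Swap R4 and R5.
R4 ← R4 / (-57/13).
R1 ← R1 − 44/13·R4.
R2 ← R2 − 17/13·R4.
R3 ← R3 − 49/26·R4.
Rank is 4 with 5 unknowns, leaving e free.

infinitely many solutions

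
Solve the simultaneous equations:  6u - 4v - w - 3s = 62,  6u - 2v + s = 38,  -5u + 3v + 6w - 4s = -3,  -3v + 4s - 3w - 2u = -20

u = 5, v = -6, w = 4, s = -4

Row-reduce the augmented matrix:
R1 ← R1 / (6).
R2 ← R2 − 6·R1.
R3 ← R3 + 5·R1.
R4 ← R4 + 2·R1.
R2 ← R2 / (2).
R1 ← R1 + 2/3·R2.
R3 ← R3 + 1/3·R2.
R4 ← R4 + 13/3·R2.
R3 ← R3 / (16/3).
R1 ← R1 − 1/6·R3.
R2 ← R2 − 1/2·R3.
R4 ← R4 + 7/6·R3.
R4 ← R4 / (665/64).
R1 ← R1 − 65/64·R4.
R2 ← R2 − 163/64·R4.
R3 ← R3 + 35/32·R4.
Reading off the reduced rows gives u = 5, v = -6, w = 4, s = -4.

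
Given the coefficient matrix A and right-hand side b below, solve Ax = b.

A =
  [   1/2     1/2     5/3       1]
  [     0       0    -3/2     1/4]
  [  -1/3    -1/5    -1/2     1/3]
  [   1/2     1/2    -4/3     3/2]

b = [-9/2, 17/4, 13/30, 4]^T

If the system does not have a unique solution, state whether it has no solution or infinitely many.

Row-reduce:
R1 ← R1 / (1/2).
R3 ← R3 + 1/3·R1.
R4 ← R4 − 1/2·R1.
Swap R2 and R3.
R2 ← R2 / (2/15).
R1 ← R1 − 1·R2.
R3 ← R3 / (-3/2).
R1 ← R1 + 5/4·R3.
R2 ← R2 − 55/12·R3.
R4 ← R4 + 3·R3.
Rank is 3 with 4 unknowns, leaving x_4 free.

infinitely many solutions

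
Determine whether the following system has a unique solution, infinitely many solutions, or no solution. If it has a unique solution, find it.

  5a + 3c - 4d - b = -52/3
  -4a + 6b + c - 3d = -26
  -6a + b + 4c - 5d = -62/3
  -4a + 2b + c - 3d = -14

a = -2/3, b = -3, c = -5/3, d = 3

Row-reduce the augmented matrix:
R1 ← R1 / (5).
R2 ← R2 + 4·R1.
R3 ← R3 + 6·R1.
R4 ← R4 + 4·R1.
R2 ← R2 / (26/5).
R1 ← R1 + 1/5·R2.
R3 ← R3 + 1/5·R2.
R4 ← R4 − 6/5·R2.
R3 ← R3 / (201/26).
R1 ← R1 − 19/26·R3.
R2 ← R2 − 17/26·R3.
R4 ← R4 − 34/13·R3.
R4 ← R4 / (-92/67).
R1 ← R1 + 6/67·R4.
R2 ← R2 + 23/67·R4.
R3 ← R3 + 87/67·R4.
Reading off the reduced rows gives a = -2/3, b = -3, c = -5/3, d = 3.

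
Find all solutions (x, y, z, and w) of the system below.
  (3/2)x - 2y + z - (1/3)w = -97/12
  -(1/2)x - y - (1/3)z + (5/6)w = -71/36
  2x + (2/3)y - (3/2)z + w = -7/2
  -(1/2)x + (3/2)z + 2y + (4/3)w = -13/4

Row-reduce the augmented matrix:
R1 ← R1 / (3/2).
R2 ← R2 + 1/2·R1.
R3 ← R3 − 2·R1.
R4 ← R4 + 1/2·R1.
R2 ← R2 / (-5/3).
R1 ← R1 + 4/3·R2.
R3 ← R3 − 10/3·R2.
R4 ← R4 − 4/3·R2.
R3 ← R3 / (-17/6).
R1 ← R1 − 2/3·R3.
R4 ← R4 − 11/6·R3.
R4 ← R4 / (2807/765).
R1 ← R1 + 92/765·R4.
R2 ← R2 + 13/30·R4.
R3 ← R3 + 52/51·R4.
Reading off the reduced rows gives x = -5/2, y = 3/2, z = -7/3, w = -3.

x = -5/2, y = 3/2, z = -7/3, w = -3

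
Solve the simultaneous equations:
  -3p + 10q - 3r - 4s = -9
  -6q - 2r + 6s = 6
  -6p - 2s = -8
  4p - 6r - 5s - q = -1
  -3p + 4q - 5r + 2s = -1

Row-reduce:
R1 ← R1 / (-3).
R3 ← R3 + 6·R1.
R4 ← R4 − 4·R1.
R5 ← R5 + 3·R1.
R2 ← R2 / (-6).
R1 ← R1 + 10/3·R2.
R3 ← R3 + 20·R2.
R4 ← R4 − 37/3·R2.
R5 ← R5 + 6·R2.
R3 ← R3 / (38/3).
R1 ← R1 − 19/9·R3.
R2 ← R2 − 1/3·R3.
R4 ← R4 + 127/9·R3.
R4 ← R4 / (-775/57).
R1 ← R1 − 1/3·R4.
R2 ← R2 + 12/19·R4.
R3 ← R3 + 21/19·R4.
Row 5 reduces to 0 = 2, a contradiction. The system is inconsistent.

no solution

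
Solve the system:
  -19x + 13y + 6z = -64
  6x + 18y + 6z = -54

Row-reduce:
R1 ← R1 / (-19).
R2 ← R2 − 6·R1.
R2 ← R2 / (420/19).
R1 ← R1 + 13/19·R2.
Rank is 2 with 3 unknowns, leaving z free.

infinitely many solutions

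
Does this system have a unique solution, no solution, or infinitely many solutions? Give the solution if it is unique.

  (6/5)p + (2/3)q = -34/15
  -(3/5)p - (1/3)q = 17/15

infinitely many solutions

Row-reduce:
R1 ← R1 / (6/5).
R2 ← R2 + 3/5·R1.
Rank is 1 with 2 unknowns, leaving q free.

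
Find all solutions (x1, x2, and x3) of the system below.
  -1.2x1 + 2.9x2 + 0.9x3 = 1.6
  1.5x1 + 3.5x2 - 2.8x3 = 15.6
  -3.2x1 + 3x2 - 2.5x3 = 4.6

x1 = 2, x2 = 2, x3 = -2

Row-reduce the augmented matrix:
R1 ← R1 / (-6/5).
R2 ← R2 − 3/2·R1.
R3 ← R3 + 16/5·R1.
R2 ← R2 / (57/8).
R1 ← R1 + 29/12·R2.
R3 ← R3 + 71/15·R2.
R3 ← R3 / (-51409/8550).
R1 ← R1 + 1127/855·R3.
R2 ← R2 + 67/285·R3.
Reading off the reduced rows gives x1 = 2, x2 = 2, x3 = -2.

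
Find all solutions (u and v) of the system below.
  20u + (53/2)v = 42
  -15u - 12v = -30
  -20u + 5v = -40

no solution

Row-reduce:
R1 ← R1 / (20).
R2 ← R2 + 15·R1.
R3 ← R3 + 20·R1.
R2 ← R2 / (63/8).
R1 ← R1 − 53/40·R2.
R3 ← R3 − 63/2·R2.
Row 3 reduces to 0 = -4, a contradiction. The system is inconsistent.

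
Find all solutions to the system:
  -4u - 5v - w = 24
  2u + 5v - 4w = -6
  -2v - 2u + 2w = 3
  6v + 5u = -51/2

u = -3/2, v = -3, w = -3

Row-reduce the augmented matrix:
R1 ← R1 / (-4).
R2 ← R2 − 2·R1.
R3 ← R3 + 2·R1.
R4 ← R4 − 5·R1.
R2 ← R2 / (5/2).
R1 ← R1 − 5/4·R2.
R3 ← R3 − 1/2·R2.
R4 ← R4 + 1/4·R2.
R3 ← R3 / (17/5).
R1 ← R1 − 5/2·R3.
R2 ← R2 + 9/5·R3.
R4 ← R4 + 17/10·R3.
R4 reduces to 0 = 0, so the extra equation is consistent.
Reading off the reduced rows gives u = -3/2, v = -3, w = -3.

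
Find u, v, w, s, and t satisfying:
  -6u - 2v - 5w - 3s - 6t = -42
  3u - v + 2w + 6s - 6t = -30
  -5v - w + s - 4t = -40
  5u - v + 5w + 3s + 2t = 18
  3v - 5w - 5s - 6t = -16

u = 0, v = 4, w = 5, s = -3, t = 3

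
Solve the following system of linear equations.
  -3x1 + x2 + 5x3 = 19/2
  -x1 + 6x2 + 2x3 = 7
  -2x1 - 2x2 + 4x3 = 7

Row-reduce the augmented matrix:
R1 ← R1 / (-3).
R2 ← R2 + 1·R1.
R3 ← R3 + 2·R1.
R2 ← R2 / (17/3).
R1 ← R1 + 1/3·R2.
R3 ← R3 + 8/3·R2.
R3 ← R3 / (14/17).
R1 ← R1 + 28/17·R3.
R2 ← R2 − 1/17·R3.
Reading off the reduced rows gives x1 = 2, x2 = 1/2, x3 = 3.

x1 = 2, x2 = 1/2, x3 = 3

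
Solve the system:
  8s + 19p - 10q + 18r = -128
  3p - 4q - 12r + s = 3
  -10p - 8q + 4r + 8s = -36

infinitely many solutions

Row-reduce:
R1 ← R1 / (19).
R2 ← R2 − 3·R1.
R3 ← R3 + 10·R1.
R2 ← R2 / (-46/19).
R1 ← R1 + 10/19·R2.
R3 ← R3 + 252/19·R2.
R3 ← R3 / (2180/23).
R1 ← R1 − 96/23·R3.
R2 ← R2 − 141/23·R3.
Rank is 3 with 4 unknowns, leaving s free.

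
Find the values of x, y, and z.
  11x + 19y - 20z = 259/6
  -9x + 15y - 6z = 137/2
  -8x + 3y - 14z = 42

x = -5/2, y = 8/3, z = -1

Row-reduce the augmented matrix:
R1 ← R1 / (11).
R2 ← R2 + 9·R1.
R3 ← R3 + 8·R1.
R2 ← R2 / (336/11).
R1 ← R1 − 19/11·R2.
R3 ← R3 − 185/11·R2.
R3 ← R3 / (-909/56).
R1 ← R1 + 31/56·R3.
R2 ← R2 + 41/56·R3.
Reading off the reduced rows gives x = -5/2, y = 8/3, z = -1.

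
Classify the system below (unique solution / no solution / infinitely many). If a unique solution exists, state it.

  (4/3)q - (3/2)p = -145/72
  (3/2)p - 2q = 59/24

p = 3/4, q = -2/3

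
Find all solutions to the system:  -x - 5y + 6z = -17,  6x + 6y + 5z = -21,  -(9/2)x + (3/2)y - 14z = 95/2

no solution

Row-reduce:
R1 ← R1 / (-1).
R2 ← R2 − 6·R1.
R3 ← R3 + 9/2·R1.
R2 ← R2 / (-24).
R1 ← R1 − 5·R2.
R3 ← R3 − 24·R2.
Row 3 reduces to 0 = 1, a contradiction. The system is inconsistent.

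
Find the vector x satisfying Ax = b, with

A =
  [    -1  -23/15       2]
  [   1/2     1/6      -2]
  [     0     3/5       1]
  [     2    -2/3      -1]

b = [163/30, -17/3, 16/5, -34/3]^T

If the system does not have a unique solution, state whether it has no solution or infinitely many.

Row-reduce:
R1 ← R1 / (-1).
R2 ← R2 − 1/2·R1.
R4 ← R4 − 2·R1.
R2 ← R2 / (-3/5).
R1 ← R1 − 23/15·R2.
R3 ← R3 − 3/5·R2.
R4 ← R4 + 56/15·R2.
Swap R3 and R4.
R3 ← R3 / (83/9).
R1 ← R1 + 41/9·R3.
R2 ← R2 − 5/3·R3.
Row 4 reduces to 0 = 1/4, a contradiction. The system is inconsistent.

no solution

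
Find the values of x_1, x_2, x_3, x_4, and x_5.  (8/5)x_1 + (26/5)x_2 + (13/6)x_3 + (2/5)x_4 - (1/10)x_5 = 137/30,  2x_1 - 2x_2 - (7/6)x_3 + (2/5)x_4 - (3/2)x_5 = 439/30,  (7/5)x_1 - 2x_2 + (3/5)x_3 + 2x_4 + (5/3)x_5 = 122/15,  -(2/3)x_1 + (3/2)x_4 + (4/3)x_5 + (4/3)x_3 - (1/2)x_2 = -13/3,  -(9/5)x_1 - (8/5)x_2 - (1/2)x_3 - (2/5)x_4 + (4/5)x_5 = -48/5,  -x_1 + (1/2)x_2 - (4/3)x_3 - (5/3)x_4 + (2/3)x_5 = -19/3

x_1 = 5, x_2 = 0, x_3 = -2, x_4 = 2, x_5 = -1

Row-reduce the augmented matrix:
R1 ← R1 / (8/5).
R2 ← R2 − 2·R1.
R3 ← R3 − 7/5·R1.
R4 ← R4 + 2/3·R1.
R5 ← R5 + 9/5·R1.
R6 ← R6 + 1·R1.
R2 ← R2 / (-17/2).
R1 ← R1 − 13/4·R2.
R3 ← R3 + 131/20·R2.
R4 ← R4 − 5/3·R2.
R5 ← R5 − 17/4·R2.
R6 ← R6 − 15/4·R2.
R3 ← R3 / (431/255).
R1 ← R1 + 13/102·R3.
R2 ← R2 − 31/68·R3.
R4 ← R4 − 1807/1224·R3.
R6 ← R6 + 689/408·R3.
R4 ← R4 / (3583/25860).
R1 ← R1 − 737/2155·R4.
R2 ← R2 + 1957/4310·R4.
R3 ← R3 − 2202/2155·R4.
R6 ← R6 − 6847/25860·R4.
Swap R5 and R6.
R5 ← R5 / (1432337/257976).
R1 ← R1 − 11349/3583·R5.
R2 ← R2 + 227957/42996·R5.
R3 ← R3 − 43899/3583·R5.
R4 ← R4 + 445495/42996·R5.
R6 reduces to 0 = 0, so the extra equation is consistent.
Reading off the reduced rows gives x_1 = 5, x_2 = 0, x_3 = -2, x_4 = 2, x_5 = -1.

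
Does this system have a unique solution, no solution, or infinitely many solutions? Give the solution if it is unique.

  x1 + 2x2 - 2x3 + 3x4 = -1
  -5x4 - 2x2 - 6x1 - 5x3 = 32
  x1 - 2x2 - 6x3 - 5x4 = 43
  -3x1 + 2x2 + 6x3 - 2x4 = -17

x1 = 1, x2 = 1, x3 = -4, x4 = -4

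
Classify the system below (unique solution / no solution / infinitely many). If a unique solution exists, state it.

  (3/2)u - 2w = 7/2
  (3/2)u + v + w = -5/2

Row-reduce:
R1 ← R1 / (3/2).
R2 ← R2 − 3/2·R1.
Rank is 2 with 3 unknowns, leaving w free.

infinitely many solutions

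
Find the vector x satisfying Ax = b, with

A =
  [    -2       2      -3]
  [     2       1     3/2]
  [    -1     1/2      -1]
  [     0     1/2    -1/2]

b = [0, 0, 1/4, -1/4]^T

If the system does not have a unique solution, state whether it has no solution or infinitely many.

x_1 = -1, x_2 = 1/2, x_3 = 1

Row-reduce the augmented matrix:
R1 ← R1 / (-2).
R2 ← R2 − 2·R1.
R3 ← R3 + 1·R1.
R2 ← R2 / (3).
R1 ← R1 + 1·R2.
R3 ← R3 + 1/2·R2.
R4 ← R4 − 1/2·R2.
R3 ← R3 / (1/4).
R1 ← R1 − 1·R3.
R2 ← R2 + 1/2·R3.
R4 ← R4 + 1/4·R3.
R4 reduces to 0 = 0, so the extra equation is consistent.
Reading off the reduced rows gives x_1 = -1, x_2 = 1/2, x_3 = 1.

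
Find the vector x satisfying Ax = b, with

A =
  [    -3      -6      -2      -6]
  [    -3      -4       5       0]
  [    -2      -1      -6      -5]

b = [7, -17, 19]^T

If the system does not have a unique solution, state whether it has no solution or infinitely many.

Row-reduce:
R1 ← R1 / (-3).
R2 ← R2 + 3·R1.
R3 ← R3 + 2·R1.
R2 ← R2 / (2).
R1 ← R1 − 2·R2.
R3 ← R3 − 3·R2.
R3 ← R3 / (-91/6).
R1 ← R1 + 19/3·R3.
R2 ← R2 − 7/2·R3.
Rank is 3 with 4 unknowns, leaving x_4 free.

infinitely many solutions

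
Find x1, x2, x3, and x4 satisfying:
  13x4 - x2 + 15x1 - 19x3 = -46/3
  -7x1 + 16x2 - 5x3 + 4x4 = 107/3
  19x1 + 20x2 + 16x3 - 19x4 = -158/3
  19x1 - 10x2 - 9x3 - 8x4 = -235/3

Row-reduce the augmented matrix:
R1 ← R1 / (15).
R2 ← R2 + 7·R1.
R3 ← R3 − 19·R1.
R4 ← R4 − 19·R1.
R2 ← R2 / (233/15).
R1 ← R1 + 1/15·R2.
R3 ← R3 − 319/15·R2.
R4 ← R4 + 131/15·R2.
R3 ← R3 / (13759/233).
R1 ← R1 + 309/233·R3.
R2 ← R2 + 208/233·R3.
R4 ← R4 − 1694/233·R3.
R4 ← R4 / (-175336/13759).
R1 ← R1 + 2699/13759·R4.
R2 ← R2 + 1327/13759·R4.
R3 ← R3 + 11475/13759·R4.
Reading off the reduced rows gives x1 = -2, x2 = 1, x3 = 1, x4 = 8/3.

x1 = -2, x2 = 1, x3 = 1, x4 = 8/3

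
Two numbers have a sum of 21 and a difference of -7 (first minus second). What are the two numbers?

Let x = first number, y = second number.
  x + y = 21
  x - y = -7
From equation 1: x = 21 − y.
Substitute into equation 2 and solve: y = 14.
Then x = 7.

first number: 7, second number: 14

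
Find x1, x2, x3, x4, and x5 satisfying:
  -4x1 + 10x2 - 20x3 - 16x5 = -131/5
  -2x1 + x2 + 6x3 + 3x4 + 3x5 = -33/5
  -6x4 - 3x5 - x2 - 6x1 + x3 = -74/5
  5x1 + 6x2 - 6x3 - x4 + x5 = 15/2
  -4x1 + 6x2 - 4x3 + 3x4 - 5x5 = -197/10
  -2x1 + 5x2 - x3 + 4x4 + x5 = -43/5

x1 = 9/5, x2 = -3/2, x3 = -1, x4 = 0, x5 = 3/2

Row-reduce the augmented matrix:
R1 ← R1 / (-4).
R2 ← R2 + 2·R1.
R3 ← R3 + 6·R1.
R4 ← R4 − 5·R1.
R5 ← R5 + 4·R1.
R6 ← R6 + 2·R1.
R2 ← R2 / (-4).
R1 ← R1 + 5/2·R2.
R3 ← R3 + 16·R2.
R4 ← R4 − 37/2·R2.
R5 ← R5 + 4·R2.
R3 ← R3 / (-33).
R1 ← R1 + 5·R3.
R2 ← R2 + 4·R3.
R4 ← R4 − 43·R3.
R6 ← R6 − 9·R3.
R4 ← R4 / (-931/88).
R1 ← R1 − 75/88·R4.
R2 ← R2 − 63/44·R4.
R3 ← R3 − 6/11·R4.
R6 ← R6 + 10/11·R4.
Swap R5 and R6.
R5 ← R5 / (7160/2793).
R1 ← R1 − 2132/2793·R5.
R2 ← R2 − 118/399·R5.
R3 ← R3 − 2221/2793·R5.
R4 ← R4 + 503/2793·R5.
R6 reduces to 0 = 0, so the extra equation is consistent.
Reading off the reduced rows gives x1 = 9/5, x2 = -3/2, x3 = -1, x4 = 0, x5 = 3/2.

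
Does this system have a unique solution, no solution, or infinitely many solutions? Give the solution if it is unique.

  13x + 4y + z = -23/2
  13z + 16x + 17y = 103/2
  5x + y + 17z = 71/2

Row-reduce the augmented matrix:
R1 ← R1 / (13).
R2 ← R2 − 16·R1.
R3 ← R3 − 5·R1.
R2 ← R2 / (157/13).
R1 ← R1 − 4/13·R2.
R3 ← R3 + 7/13·R2.
R3 ← R3 / (2691/157).
R1 ← R1 + 35/157·R3.
R2 ← R2 − 153/157·R3.
Reading off the reduced rows gives x = -2, y = 3, z = 5/2.

x = -2, y = 3, z = 5/2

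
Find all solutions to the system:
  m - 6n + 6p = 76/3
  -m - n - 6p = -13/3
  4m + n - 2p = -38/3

Row-reduce the augmented matrix:
R2 ← R2 + 1·R1.
R3 ← R3 − 4·R1.
R2 ← R2 / (-7).
R1 ← R1 + 6·R2.
R3 ← R3 − 25·R2.
R3 ← R3 / (-26).
R1 ← R1 − 6·R3.
Reading off the reduced rows gives m = -5/3, n = -3, p = 3/2.

m = -5/3, n = -3, p = 3/2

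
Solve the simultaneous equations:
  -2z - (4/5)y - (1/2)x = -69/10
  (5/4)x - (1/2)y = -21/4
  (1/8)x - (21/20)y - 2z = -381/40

infinitely many solutions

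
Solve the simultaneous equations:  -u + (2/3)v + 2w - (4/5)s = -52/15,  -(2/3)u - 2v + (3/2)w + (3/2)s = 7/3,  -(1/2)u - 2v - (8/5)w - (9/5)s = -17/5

Row-reduce:
R1 ← R1 / (-1).
R2 ← R2 + 2/3·R1.
R3 ← R3 + 1/2·R1.
R2 ← R2 / (-22/9).
R1 ← R1 + 2/3·R2.
R3 ← R3 + 7/3·R2.
R3 ← R3 / (-607/220).
R1 ← R1 + 45/22·R3.
R2 ← R2 + 3/44·R3.
Rank is 3 with 4 unknowns, leaving s free.

infinitely many solutions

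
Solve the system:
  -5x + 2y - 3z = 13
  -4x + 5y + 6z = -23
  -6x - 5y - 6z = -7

Row-reduce the augmented matrix:
R1 ← R1 / (-5).
R2 ← R2 + 4·R1.
R3 ← R3 + 6·R1.
R2 ← R2 / (17/5).
R1 ← R1 + 2/5·R2.
R3 ← R3 + 37/5·R2.
R3 ← R3 / (270/17).
R1 ← R1 − 27/17·R3.
R2 ← R2 − 42/17·R3.
Reading off the reduced rows gives x = 3, y = 5, z = -6.

x = 3, y = 5, z = -6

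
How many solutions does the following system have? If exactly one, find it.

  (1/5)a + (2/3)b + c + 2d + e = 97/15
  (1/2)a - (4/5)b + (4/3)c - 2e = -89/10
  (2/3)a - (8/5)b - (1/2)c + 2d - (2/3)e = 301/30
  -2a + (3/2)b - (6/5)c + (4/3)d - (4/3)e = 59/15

infinitely many solutions

Row-reduce:
R1 ← R1 / (1/5).
R2 ← R2 − 1/2·R1.
R3 ← R3 − 2/3·R1.
R4 ← R4 + 2·R1.
R2 ← R2 / (-37/15).
R1 ← R1 − 10/3·R2.
R3 ← R3 + 172/45·R2.
R4 ← R4 − 49/6·R2.
R3 ← R3 / (-1349/666).
R1 ← R1 − 380/111·R3.
R2 ← R2 − 35/74·R3.
R4 ← R4 − 10961/2220·R3.
R4 ← R4 / (26177/2130).
R1 ← R1 − 600/71·R4.
R2 ← R2 − 195/71·R4.
R3 ← R3 + 108/71·R4.
Rank is 4 with 5 unknowns, leaving e free.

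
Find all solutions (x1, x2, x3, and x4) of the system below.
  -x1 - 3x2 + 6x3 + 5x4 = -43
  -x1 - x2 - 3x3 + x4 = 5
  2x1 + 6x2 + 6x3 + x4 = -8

infinitely many solutions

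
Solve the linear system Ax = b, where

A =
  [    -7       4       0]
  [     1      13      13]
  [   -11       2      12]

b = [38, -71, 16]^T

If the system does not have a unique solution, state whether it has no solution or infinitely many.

Row-reduce the augmented matrix:
R1 ← R1 / (-7).
R2 ← R2 − 1·R1.
R3 ← R3 + 11·R1.
R2 ← R2 / (95/7).
R1 ← R1 + 4/7·R2.
R3 ← R3 + 30/7·R2.
R3 ← R3 / (306/19).
R1 ← R1 − 52/95·R3.
R2 ← R2 − 91/95·R3.
Reading off the reduced rows gives x_1 = -6, x_2 = -1, x_3 = -4.

x_1 = -6, x_2 = -1, x_3 = -4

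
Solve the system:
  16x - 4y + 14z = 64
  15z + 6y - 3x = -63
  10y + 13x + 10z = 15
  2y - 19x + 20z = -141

x = 5, y = -3, z = -2

Row-reduce the augmented matrix:
R1 ← R1 / (16).
R2 ← R2 + 3·R1.
R3 ← R3 − 13·R1.
R4 ← R4 + 19·R1.
R2 ← R2 / (21/4).
R1 ← R1 + 1/4·R2.
R3 ← R3 − 53/4·R2.
R4 ← R4 + 11/4·R2.
R3 ← R3 / (-321/7).
R1 ← R1 − 12/7·R3.
R2 ← R2 − 47/14·R3.
R4 ← R4 − 321/7·R3.
R4 reduces to 0 = 0, so the extra equation is consistent.
Reading off the reduced rows gives x = 5, y = -3, z = -2.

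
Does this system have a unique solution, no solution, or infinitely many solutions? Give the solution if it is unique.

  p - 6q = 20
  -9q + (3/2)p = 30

infinitely many solutions

Row-reduce:
R2 ← R2 − 3/2·R1.
Rank is 1 with 2 unknowns, leaving q free.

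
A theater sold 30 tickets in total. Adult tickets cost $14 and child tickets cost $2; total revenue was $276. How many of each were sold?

adult tickets: 18, child tickets: 12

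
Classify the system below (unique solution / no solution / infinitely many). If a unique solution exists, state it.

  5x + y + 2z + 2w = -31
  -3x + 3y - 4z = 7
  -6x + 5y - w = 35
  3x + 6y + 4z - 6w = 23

x = -5, y = 0, z = 2, w = -5

Row-reduce the augmented matrix:
R1 ← R1 / (5).
R2 ← R2 + 3·R1.
R3 ← R3 + 6·R1.
R4 ← R4 − 3·R1.
R2 ← R2 / (18/5).
R1 ← R1 − 1/5·R2.
R3 ← R3 − 31/5·R2.
R4 ← R4 − 27/5·R2.
R3 ← R3 / (65/9).
R1 ← R1 − 5/9·R3.
R2 ← R2 + 7/9·R3.
R4 ← R4 − 7·R3.
R4 ← R4 / (-543/65).
R1 ← R1 − 5/13·R4.
R2 ← R2 − 17/65·R4.
R3 ← R3 + 6/65·R4.
Reading off the reduced rows gives x = -5, y = 0, z = 2, w = -5.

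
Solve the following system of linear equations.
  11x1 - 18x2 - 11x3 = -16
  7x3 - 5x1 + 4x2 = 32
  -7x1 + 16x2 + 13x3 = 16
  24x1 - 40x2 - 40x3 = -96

Row-reduce the augmented matrix:
R1 ← R1 / (11).
R2 ← R2 + 5·R1.
R3 ← R3 + 7·R1.
R4 ← R4 − 24·R1.
R2 ← R2 / (-46/11).
R1 ← R1 + 18/11·R2.
R3 ← R3 − 50/11·R2.
R4 ← R4 + 8/11·R2.
R3 ← R3 / (188/23).
R1 ← R1 + 41/23·R3.
R2 ← R2 + 11/23·R3.
R4 ← R4 + 376/23·R3.
R4 reduces to 0 = 0, so the extra equation is consistent.
Reading off the reduced rows gives x1 = -4, x2 = -4, x3 = 4.

x1 = -4, x2 = -4, x3 = 4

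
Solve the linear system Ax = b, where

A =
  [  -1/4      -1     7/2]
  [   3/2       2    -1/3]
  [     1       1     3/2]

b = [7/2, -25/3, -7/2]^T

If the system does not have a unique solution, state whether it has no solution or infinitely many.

no solution

Row-reduce:
R1 ← R1 / (-1/4).
R2 ← R2 − 3/2·R1.
R3 ← R3 − 1·R1.
R2 ← R2 / (-4).
R1 ← R1 − 4·R2.
R3 ← R3 + 3·R2.
Row 3 reduces to 0 = 1, a contradiction. The system is inconsistent.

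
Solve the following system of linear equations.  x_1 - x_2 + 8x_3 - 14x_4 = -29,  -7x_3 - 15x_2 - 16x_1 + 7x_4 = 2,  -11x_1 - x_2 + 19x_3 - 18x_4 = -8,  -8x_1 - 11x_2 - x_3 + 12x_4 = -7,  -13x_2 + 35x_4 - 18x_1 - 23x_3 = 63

no solution

Row-reduce:
R2 ← R2 + 16·R1.
R3 ← R3 + 11·R1.
R4 ← R4 + 8·R1.
R5 ← R5 + 18·R1.
R2 ← R2 / (-31).
R1 ← R1 + 1·R2.
R3 ← R3 + 12·R2.
R4 ← R4 + 19·R2.
R5 ← R5 + 31·R2.
R3 ← R3 / (1865/31).
R1 ← R1 − 127/31·R3.
R2 ← R2 + 121/31·R3.
R4 ← R4 + 346/31·R3.
R4 ← R4 / (31097/1865).
R1 ← R1 + 1879/1865·R4.
R2 ← R2 − 2407/1865·R4.
R3 ← R3 + 2728/1865·R4.
Row 5 reduces to 0 = 3, a contradiction. The system is inconsistent.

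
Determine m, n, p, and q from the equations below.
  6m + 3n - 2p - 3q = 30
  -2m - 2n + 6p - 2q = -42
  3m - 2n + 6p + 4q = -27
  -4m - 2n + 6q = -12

Row-reduce the augmented matrix:
R1 ← R1 / (6).
R2 ← R2 + 2·R1.
R3 ← R3 − 3·R1.
R4 ← R4 + 4·R1.
R2 ← R2 / (-1).
R1 ← R1 − 1/2·R2.
R3 ← R3 + 7/2·R2.
R3 ← R3 / (-35/3).
R1 ← R1 − 7/3·R3.
R2 ← R2 + 16/3·R3.
R4 ← R4 + 4/3·R3.
R4 ← R4 / (76/35).
R1 ← R1 − 6/5·R4.
R2 ← R2 + 151/35·R4.
R3 ← R3 + 48/35·R4.
Reading off the reduced rows gives m = 3, n = 0, p = -6, q = 0.

m = 3, n = 0, p = -6, q = 0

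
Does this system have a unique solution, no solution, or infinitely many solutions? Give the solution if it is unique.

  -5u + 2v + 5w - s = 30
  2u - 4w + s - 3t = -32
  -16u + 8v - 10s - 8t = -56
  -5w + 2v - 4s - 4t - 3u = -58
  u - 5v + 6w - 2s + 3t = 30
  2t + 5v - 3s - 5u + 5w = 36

u = 0, v = 2, w = 6, s = 4, t = 4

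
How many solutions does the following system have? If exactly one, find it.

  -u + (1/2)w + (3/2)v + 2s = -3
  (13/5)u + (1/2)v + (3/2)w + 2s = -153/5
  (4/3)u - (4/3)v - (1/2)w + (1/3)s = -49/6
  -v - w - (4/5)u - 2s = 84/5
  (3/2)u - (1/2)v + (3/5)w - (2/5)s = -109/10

u = -6, v = 1, w = -5, s = -4

Row-reduce the augmented matrix:
R1 ← R1 / (-1).
R2 ← R2 − 13/5·R1.
R3 ← R3 − 4/3·R1.
R4 ← R4 + 4/5·R1.
R5 ← R5 − 3/2·R1.
R2 ← R2 / (22/5).
R1 ← R1 + 3/2·R2.
R3 ← R3 − 2/3·R2.
R4 ← R4 + 11/5·R2.
R5 ← R5 − 7/4·R2.
R3 ← R3 / (-17/66).
R1 ← R1 − 5/11·R3.
R2 ← R2 − 7/11·R3.
R5 ← R5 − 13/55·R3.
Swap R4 and R5.
R4 ← R4 / (253/170).
R1 ← R1 − 65/17·R4.
R2 ← R2 − 108/17·R4.
R3 ← R3 + 126/17·R4.
R5 reduces to 0 = 0, so the extra equation is consistent.
Reading off the reduced rows gives u = -6, v = 1, w = -5, s = -4.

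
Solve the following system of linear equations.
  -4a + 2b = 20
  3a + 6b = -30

a = -6, b = -2

Row-reduce the augmented matrix:
R1 ← R1 / (-4).
R2 ← R2 − 3·R1.
R2 ← R2 / (15/2).
R1 ← R1 + 1/2·R2.
Reading off the reduced rows gives a = -6, b = -2.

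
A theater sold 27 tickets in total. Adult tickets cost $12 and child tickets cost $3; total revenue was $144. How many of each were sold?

adult tickets: 7, child tickets: 20

Let a = adult tickets, c = child tickets.
  a + c = 27
  12a + 3c = 144
From equation 1: a = 27 − c.
Substitute into equation 2 and solve: c = 20.
Then a = 7.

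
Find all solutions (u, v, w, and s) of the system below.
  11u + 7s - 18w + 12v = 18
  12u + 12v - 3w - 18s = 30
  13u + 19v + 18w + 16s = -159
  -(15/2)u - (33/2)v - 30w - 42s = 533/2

Row-reduce:
R1 ← R1 / (11).
R2 ← R2 − 12·R1.
R3 ← R3 − 13·R1.
R4 ← R4 + 15/2·R1.
R2 ← R2 / (-12/11).
R1 ← R1 − 12/11·R2.
R3 ← R3 − 53/11·R2.
R4 ← R4 + 183/22·R2.
R3 ← R3 / (451/4).
R1 ← R1 − 15·R3.
R2 ← R2 + 61/4·R3.
R4 ← R4 + 1353/8·R3.
Row 4 reduces to 0 = -2, a contradiction. The system is inconsistent.

no solution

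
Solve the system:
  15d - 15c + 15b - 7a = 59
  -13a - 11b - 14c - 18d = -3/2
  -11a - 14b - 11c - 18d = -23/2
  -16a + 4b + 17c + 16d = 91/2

a = -2, b = 3/2, c = -1/2, d = 1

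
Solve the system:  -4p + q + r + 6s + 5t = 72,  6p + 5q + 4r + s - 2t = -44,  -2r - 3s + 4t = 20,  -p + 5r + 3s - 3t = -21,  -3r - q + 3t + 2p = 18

p = -5, q = 2, r = -4, s = 4, t = 6

Row-reduce the augmented matrix:
R1 ← R1 / (-4).
R2 ← R2 − 6·R1.
R4 ← R4 + 1·R1.
R5 ← R5 − 2·R1.
R2 ← R2 / (13/2).
R1 ← R1 + 1/4·R2.
R4 ← R4 + 1/4·R2.
R5 ← R5 + 1/2·R2.
R3 ← R3 / (-2).
R1 ← R1 + 1/26·R3.
R2 ← R2 − 11/13·R3.
R4 ← R4 − 129/26·R3.
R5 ← R5 + 27/13·R3.
R4 ← R4 / (-289/52).
R1 ← R1 + 55/52·R4.
R2 ← R2 − 7/26·R4.
R3 ← R3 − 3/2·R4.
R5 ← R5 − 179/26·R4.
R5 ← R5 / (154/17).
R1 ← R1 + 38/17·R5.
R2 ← R2 − 48/17·R5.
R3 ← R3 + 7/17·R5.
R4 ← R4 + 18/17·R5.
Reading off the reduced rows gives p = -5, q = 2, r = -4, s = 4, t = 6.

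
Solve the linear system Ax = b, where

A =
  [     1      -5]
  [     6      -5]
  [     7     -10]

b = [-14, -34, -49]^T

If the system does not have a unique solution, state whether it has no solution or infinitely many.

no solution

Row-reduce:
R2 ← R2 − 6·R1.
R3 ← R3 − 7·R1.
R2 ← R2 / (25).
R1 ← R1 + 5·R2.
R3 ← R3 − 25·R2.
Row 3 reduces to 0 = -1, a contradiction. The system is inconsistent.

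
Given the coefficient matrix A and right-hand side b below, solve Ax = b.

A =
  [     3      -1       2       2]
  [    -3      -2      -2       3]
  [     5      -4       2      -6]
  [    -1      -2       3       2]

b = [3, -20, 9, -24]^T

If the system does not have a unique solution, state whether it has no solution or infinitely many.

x_1 = 5, x_2 = 4, x_3 = -3, x_4 = -1

Row-reduce the augmented matrix:
R1 ← R1 / (3).
R2 ← R2 + 3·R1.
R3 ← R3 − 5·R1.
R4 ← R4 + 1·R1.
R2 ← R2 / (-3).
R1 ← R1 + 1/3·R2.
R3 ← R3 + 7/3·R2.
R4 ← R4 + 7/3·R2.
R3 ← R3 / (-4/3).
R1 ← R1 − 2/3·R3.
R4 ← R4 − 11/3·R3.
R4 ← R4 / (-451/12).
R1 ← R1 + 13/2·R4.
R2 ← R2 + 5/3·R4.
R3 ← R3 − 119/12·R4.
Reading off the reduced rows gives x_1 = 5, x_2 = 4, x_3 = -3, x_4 = -1.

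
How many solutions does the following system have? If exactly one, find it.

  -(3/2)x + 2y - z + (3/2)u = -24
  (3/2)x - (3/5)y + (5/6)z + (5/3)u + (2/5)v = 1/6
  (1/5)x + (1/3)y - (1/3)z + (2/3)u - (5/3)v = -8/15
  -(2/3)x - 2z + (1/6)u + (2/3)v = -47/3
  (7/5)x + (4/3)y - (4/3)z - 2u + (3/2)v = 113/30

Row-reduce the augmented matrix:
R1 ← R1 / (-3/2).
R2 ← R2 − 3/2·R1.
R3 ← R3 − 1/5·R1.
R4 ← R4 + 2/3·R1.
R5 ← R5 − 7/5·R1.
R2 ← R2 / (7/5).
R1 ← R1 + 4/3·R2.
R3 ← R3 − 3/5·R2.
R4 ← R4 + 8/9·R2.
R5 ← R5 − 16/5·R2.
R3 ← R3 / (-83/210).
R1 ← R1 − 32/63·R3.
R2 ← R2 + 5/42·R3.
R4 ← R4 + 314/189·R3.
R5 ← R5 + 66/35·R3.
R4 ← R4 / (593/166).
R1 ← R1 − 115/83·R4.
R2 ← R2 − 200/83·R4.
R3 ← R3 − 103/83·R4.
R5 ← R5 + 1369/249·R4.
R5 ← R5 / (2177219/96066).
R1 ← R1 + 85420/16011·R5.
R2 ← R2 + 79949/16011·R5.
R3 ← R3 − 26366/16011·R5.
R4 ← R4 − 38756/16011·R5.
Reading off the reduced rows gives x = 4, y = -2, z = 5, u = -6, v = -3.

x = 4, y = -2, z = 5, u = -6, v = -3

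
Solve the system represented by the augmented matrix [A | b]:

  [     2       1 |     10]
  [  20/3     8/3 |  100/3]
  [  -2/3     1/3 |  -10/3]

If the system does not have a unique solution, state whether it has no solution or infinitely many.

x_1 = 5, x_2 = 0

Row-reduce the augmented matrix:
R1 ← R1 / (2).
R2 ← R2 − 20/3·R1.
R3 ← R3 + 2/3·R1.
R2 ← R2 / (-2/3).
R1 ← R1 − 1/2·R2.
R3 ← R3 − 2/3·R2.
R3 reduces to 0 = 0, so the extra equation is consistent.
Reading off the reduced rows gives x_1 = 5, x_2 = 0.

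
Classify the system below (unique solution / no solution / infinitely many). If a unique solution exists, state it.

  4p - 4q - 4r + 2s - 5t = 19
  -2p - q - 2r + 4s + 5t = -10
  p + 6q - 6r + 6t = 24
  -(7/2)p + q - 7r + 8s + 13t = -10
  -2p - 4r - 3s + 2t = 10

no solution

Row-reduce:
R1 ← R1 / (4).
R2 ← R2 + 2·R1.
R3 ← R3 − 1·R1.
R4 ← R4 + 7/2·R1.
R5 ← R5 + 2·R1.
R2 ← R2 / (-3).
R1 ← R1 + 1·R2.
R3 ← R3 − 7·R2.
R4 ← R4 + 5/2·R2.
R5 ← R5 + 2·R2.
R3 ← R3 / (-43/3).
R1 ← R1 − 1/3·R3.
R2 ← R2 − 4/3·R3.
R4 ← R4 + 43/6·R3.
R5 ← R5 + 10/3·R3.
Swap R4 and R5.
R4 ← R4 / (-341/43).
R1 ← R1 + 39/43·R4.
R2 ← R2 + 27/43·R4.
R3 ← R3 + 67/86·R4.
Row 5 reduces to 0 = -2, a contradiction. The system is inconsistent.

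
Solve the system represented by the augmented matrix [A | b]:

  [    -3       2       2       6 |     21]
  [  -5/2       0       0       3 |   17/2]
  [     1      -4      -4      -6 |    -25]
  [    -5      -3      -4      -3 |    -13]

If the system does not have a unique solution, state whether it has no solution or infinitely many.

infinitely many solutions

Row-reduce:
R1 ← R1 / (-3).
R2 ← R2 + 5/2·R1.
R3 ← R3 − 1·R1.
R4 ← R4 + 5·R1.
R2 ← R2 / (-5/3).
R1 ← R1 + 2/3·R2.
R3 ← R3 + 10/3·R2.
R4 ← R4 + 19/3·R2.
Swap R3 and R4.
R3 ← R3 / (-1).
R2 ← R2 − 1·R3.
Rank is 3 with 4 unknowns, leaving x_4 free.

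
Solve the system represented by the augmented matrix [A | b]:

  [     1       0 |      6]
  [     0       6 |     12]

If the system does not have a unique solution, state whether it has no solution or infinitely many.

x_1 = 6, x_2 = 2

Row-reduce the augmented matrix:
R2 ← R2 / (6).
Reading off the reduced rows gives x_1 = 6, x_2 = 2.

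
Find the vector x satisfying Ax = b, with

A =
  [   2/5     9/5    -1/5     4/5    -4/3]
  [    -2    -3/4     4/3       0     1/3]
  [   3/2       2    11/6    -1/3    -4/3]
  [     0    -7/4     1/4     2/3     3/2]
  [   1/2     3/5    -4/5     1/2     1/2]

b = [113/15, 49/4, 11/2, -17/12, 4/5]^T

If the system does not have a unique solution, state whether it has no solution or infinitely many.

x_1 = -5, x_2 = 5, x_3 = 4, x_4 = 5, x_5 = 2

Row-reduce the augmented matrix:
R1 ← R1 / (2/5).
R2 ← R2 + 2·R1.
R3 ← R3 − 3/2·R1.
R5 ← R5 − 1/2·R1.
R2 ← R2 / (33/4).
R1 ← R1 − 9/2·R2.
R3 ← R3 + 19/4·R2.
R4 ← R4 + 7/4·R2.
R5 ← R5 + 33/20·R2.
R3 ← R3 / (1099/396).
R1 ← R1 + 15/22·R3.
R2 ← R2 − 4/99·R3.
R4 ← R4 − 127/396·R3.
R5 ← R5 + 29/60·R3.
R4 ← R4 / (1796/1099).
R1 ← R1 + 478/1099·R4.
R2 ← R2 − 1648/3297·R4.
R3 ← R3 + 408/1099·R4.
R5 ← R5 − 265/2198·R4.
R5 ← R5 / (96137/107760).
R1 ← R1 − 901/5388·R5.
R2 ← R2 + 366/449·R5.
R3 ← R3 − 19/449·R5.
R4 ← R4 − 339/3592·R5.
Reading off the reduced rows gives x_1 = -5, x_2 = 5, x_3 = 4, x_4 = 5, x_5 = 2.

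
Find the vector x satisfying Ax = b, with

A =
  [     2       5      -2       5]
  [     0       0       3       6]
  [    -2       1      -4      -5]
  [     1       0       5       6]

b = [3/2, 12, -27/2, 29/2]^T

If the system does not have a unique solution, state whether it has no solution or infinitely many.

x_1 = 1/2, x_2 = -1, x_3 = 1, x_4 = 3/2

Row-reduce the augmented matrix:
R1 ← R1 / (2).
R3 ← R3 + 2·R1.
R4 ← R4 − 1·R1.
Swap R2 and R3.
R2 ← R2 / (6).
R1 ← R1 − 5/2·R2.
R4 ← R4 + 5/2·R2.
R3 ← R3 / (3).
R1 ← R1 − 3/2·R3.
R2 ← R2 + 1·R3.
R4 ← R4 − 7/2·R3.
R4 ← R4 / (-7/2).
R1 ← R1 + 1/2·R4.
R2 ← R2 − 2·R4.
R3 ← R3 − 2·R4.
Reading off the reduced rows gives x_1 = 1/2, x_2 = -1, x_3 = 1, x_4 = 3/2.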